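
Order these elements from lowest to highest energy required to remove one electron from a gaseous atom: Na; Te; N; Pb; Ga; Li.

Na < Li < Ga < Pb < Te < N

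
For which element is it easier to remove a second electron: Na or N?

IE_2 is the cost of taking one more electron from the +1 cation: Na⁺ is the bare [Ne] core; N⁺ still has 4 valence electrons.
Core electrons are held far more tightly than valence electrons, so Na tops the IE_2 order.
The numbers (kJ/mol): Na 4562, N 2856.
Overall IE_2 order: N < Na.

N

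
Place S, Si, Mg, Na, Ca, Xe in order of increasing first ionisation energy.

Across a period the outer electron is held more tightly (higher IE₁); down a group it sits in a higher shell, more shielded, and comes off more easily.
Here both period and group differ, so the two effects have to be weighed against each other.
Ca > Na: the two effects oppose for this pair; the across-period effect wins (590 vs 496 kJ/mol).
Mg > Ca: they share group 2; the group trend gives Mg the larger value.
Si > Mg: both are in period 3; the period trend gives Si the larger value.
S > Si: S lies to the right of Si in period 3, so the across-period effect alone puts S higher.
Xe > S: period and group pull opposite ways; the across-period shift dominates (1170 vs 1000 kJ/mol).
Approximate values (kJ/mol): Na 496, Mg 738, Si 786, S 1000, Ca 590, Xe 1170.
So from lowest to highest: Na < Ca < Mg < Si < S < Xe.

Na < Ca < Mg < Si < S < Xe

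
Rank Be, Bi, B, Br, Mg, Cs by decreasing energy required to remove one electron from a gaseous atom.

Br, Be, B, Mg, Bi, Cs

Be is in period 2, group 2; B is in period 2, group 13; Mg is in period 3, group 2; Br is in period 4, group 17; Cs is in period 6, group 1; Bi is in period 6, group 15.
Removing the outermost electron gets harder across a period and easier down a group.
Here both period and group differ, so the two effects have to be weighed against each other.
Bi > Cs: both are in period 6; the period trend gives Bi the larger value.
Mg > Bi: the two effects oppose for this pair; the down-group effect wins (738 vs 703 kJ/mol).
B > Mg: relative to Mg, both the across-period and down-group shifts push B's first ionization energy up.
Be > B: this pair runs against the simple trend — see the exception note.
Br > Be: period and group pull opposite ways; the across-period shift dominates (1140 vs 900 kJ/mol).
Note the exception: Be has a higher first ionization energy than B, contrary to the simple trend — removing B's lone 2p electron is easier than breaking Be's filled 2s².
For reference (kJ/mol): Be 900, B 801, Mg 738, Br 1140, Cs 376, Bi 703.
So from highest to lowest: Br > Be > B > Mg > Bi > Cs.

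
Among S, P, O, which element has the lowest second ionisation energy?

Consider each +1 ion: S⁺ still has 5 valence electrons; P⁺ still has 4 valence electrons; O⁺ still has 5 valence electrons.
All are still removing valence electrons, so compare the +1 ions as you would atoms: IE_2 generally rises across a period (higher Z_eff) and falls down a group (larger shell), subject to the usual subshell exceptions.
Valence configurations: S⁺ [Ne]3s²3p³, P⁺ [Ne]3s²3p², O⁺ [He]2s²2p³.
Approximate IE_2 values (kJ/mol): S 2252, P 1907, O 3388.
Putting it together, IE_2: P < S < O.

P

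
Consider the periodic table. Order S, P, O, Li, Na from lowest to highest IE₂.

P, S, O, Na, Li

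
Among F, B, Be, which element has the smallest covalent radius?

Be is in period 2, group 2; B is in period 2, group 13; F is in period 2, group 17.
Moving right in a period, electrons are added to the same shell under a stronger nuclear pull, so atoms get smaller; moving down, a new shell is opened and atoms get larger.
All lie in period 2, so atomic radius increases right to left.
The smallest covalent radius among these belongs to F.

F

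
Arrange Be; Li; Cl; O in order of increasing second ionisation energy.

Be < Cl < O < Li

Consider each +1 ion: Be⁺ still has 1 valence electron; Li⁺ is the bare [He] core; Cl⁺ still has 6 valence electrons; O⁺ still has 5 valence electrons.
Pulling an electron out of a noble-gas core costs far more than removing a remaining valence electron, so Li sits at the high end of IE_2.
Valence configurations: Be⁺ [He]2s¹, Cl⁺ [Ne]3s²3p⁴, O⁺ [He]2s²2p³.
Approximate IE_2 values (kJ/mol): Be 1757, Li 7298, Cl 2298, O 3388.
Putting it together, IE_2: Be < Cl < O < Li.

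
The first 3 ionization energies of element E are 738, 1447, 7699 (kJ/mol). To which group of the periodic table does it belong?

Look for the largest jump between consecutive ionization energies: IE3/IE2 ≈ 5.3, far larger than any earlier ratio.
That jump marks the point where a core electron is being removed. So the atom has 2 valence electrons.
A main-group element with 2 valence electrons is in group 2.

Group 2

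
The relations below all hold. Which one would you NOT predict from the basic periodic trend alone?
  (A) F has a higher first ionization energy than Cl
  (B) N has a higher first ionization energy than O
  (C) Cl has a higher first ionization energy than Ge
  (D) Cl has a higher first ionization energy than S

(B)

The general trend: first ionization energy increases across a period and decreases down a group.
(A) F (period 2, group 17) vs Cl (period 3, group 17): the stated order agrees with the simple trend.
(B) N (period 2, group 15) vs O (period 2, group 16): the stated order contradicts the simple trend.
(C) Cl (period 3, group 17) vs Ge (period 4, group 14): the stated order agrees with the simple trend.
(D) Cl (period 3, group 17) vs S (period 3, group 16): the stated order agrees with the simple trend.
The exception is (B): pairing an electron in O's 2p⁴ costs repulsion energy, so O ionizes more easily than half-filled N (2p³).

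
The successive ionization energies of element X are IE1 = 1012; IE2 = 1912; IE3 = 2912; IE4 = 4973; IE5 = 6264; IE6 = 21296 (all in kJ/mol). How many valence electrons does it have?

Look for the largest jump between consecutive ionization energies: IE6/IE5 ≈ 3.4, far larger than any earlier ratio.
That jump marks the point where a core electron is being removed. So the atom has 5 valence electrons.

5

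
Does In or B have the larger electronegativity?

B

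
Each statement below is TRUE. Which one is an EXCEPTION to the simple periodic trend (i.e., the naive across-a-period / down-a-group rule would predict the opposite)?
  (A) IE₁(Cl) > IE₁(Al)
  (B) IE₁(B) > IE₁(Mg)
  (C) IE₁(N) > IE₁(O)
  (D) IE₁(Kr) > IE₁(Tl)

(C)

The general trend: IE₁ increases across a period and decreases down a group.
(A) Cl (period 3, group 17) vs Al (period 3, group 13): the stated order agrees with the simple trend.
(B) B (period 2, group 13) vs Mg (period 3, group 2): the stated order agrees with the simple trend.
(C) N (period 2, group 15) vs O (period 2, group 16): the stated order contradicts the simple trend.
(D) Kr (period 4, group 18) vs Tl (period 6, group 13): the stated order agrees with the simple trend.
The exception is (C): pairing an electron in O's 2p⁴ costs repulsion energy, so O ionizes more easily than half-filled N (2p³).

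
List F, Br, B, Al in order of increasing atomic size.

F, B, Br, Al

B is in period 2, group 13; F is in period 2, group 17; Al is in period 3, group 13; Br is in period 4, group 17.
Radius decreases left→right (rising Z_eff, same n) and increases top→bottom (higher n).
Here both period and group differ, so the two effects have to be weighed against each other.
B > F: B lies to the left of F in period 2, so the across-period effect alone puts B larger.
Br > B: period and group pull opposite ways; the down-group shift dominates (114 vs 85 pm).
Al > Br: period and group pull opposite ways; the across-period shift dominates (126 vs 114 pm).
Approximate values (pm): B 85, F 64, Al 126, Br 114.
So from smallest to largest: F < B < Br < Al.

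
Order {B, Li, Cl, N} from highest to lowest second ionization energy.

Li > N > B > Cl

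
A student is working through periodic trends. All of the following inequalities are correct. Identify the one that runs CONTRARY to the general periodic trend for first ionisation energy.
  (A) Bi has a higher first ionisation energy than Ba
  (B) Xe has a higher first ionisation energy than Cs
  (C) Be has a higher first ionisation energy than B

(C)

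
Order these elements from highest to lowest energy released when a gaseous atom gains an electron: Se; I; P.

P is in period 3, group 15; Se is in period 4, group 16; I is in period 5, group 17.
Electron affinity generally becomes more exothermic across a period toward the halogens and less exothermic down a group.
These sit on a diagonal, where the across-period and down-group effects partly cancel.
Se > P: period and group pull opposite ways; the across-period shift dominates (195 vs 72 kJ/mol).
I > Se: the two effects oppose for this pair; the across-period effect wins (295 vs 195 kJ/mol).
Tabulated electron affinity (kJ/mol): P 72, Se 195, I 295.
So from highest to lowest: I > Se > P.

I > Se > P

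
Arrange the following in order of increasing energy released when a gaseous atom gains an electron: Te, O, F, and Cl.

O < Te < F < Cl

O is in period 2, group 16; F is in period 2, group 17; Cl is in period 3, group 17; Te is in period 5, group 16.
Electron affinity generally becomes more exothermic across a period toward the halogens and less exothermic down a group.
Neither a single period nor a single group — weigh both effects.
Te > O: this pair runs against the simple trend — see the exception note.
F > Te: both effects reinforce here, so F is clearly the higher of the two.
Cl > F: this pair runs against the simple trend — see the exception note.
Note the exception: Te has a higher electron affinity than O, contrary to the simple trend — O's compact 2p subshell gives strong electron–electron repulsion on the added electron.
Note the exception: Cl has a higher electron affinity than F, contrary to the simple trend — F's small 2p subshell makes the incoming electron feel strong e⁻–e⁻ repulsion, so Cl actually releases more energy on gaining an electron.
Approximate values (kJ/mol): O 141, F 328, Cl 349, Te 190.
So from lowest to highest: O < Te < F < Cl.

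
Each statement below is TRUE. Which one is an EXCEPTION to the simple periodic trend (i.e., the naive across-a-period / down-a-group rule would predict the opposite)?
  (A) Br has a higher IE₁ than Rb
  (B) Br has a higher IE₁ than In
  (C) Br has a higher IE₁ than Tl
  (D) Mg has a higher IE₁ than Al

The general trend: IE₁ increases across a period and decreases down a group.
(A) Br (period 4, group 17) vs Rb (period 5, group 1): the stated order agrees with the simple trend.
(B) Br (period 4, group 17) vs In (period 5, group 13): the stated order agrees with the simple trend.
(C) Br (period 4, group 17) vs Tl (period 6, group 13): the stated order agrees with the simple trend.
(D) Mg (period 3, group 2) vs Al (period 3, group 13): the stated order contradicts the simple trend.
The exception is (D): Al's single 3p electron is easier to remove than one from Mg's filled 3s².

(D)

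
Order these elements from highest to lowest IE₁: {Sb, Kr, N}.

N, Kr, Sb

N is in period 2, group 15; Kr is in period 4, group 18; Sb is in period 5, group 15.
Removing the outermost electron gets harder across a period and easier down a group.
Here both period and group differ, so the two effects have to be weighed against each other.
Kr > Sb: both effects reinforce here, so Kr is clearly the higher of the two.
N > Kr: the two effects oppose for this pair; the down-group effect wins (1402 vs 1351 kJ/mol).
Tabulated first ionization energy (kJ/mol): N 1402, Kr 1351, Sb 831.
So from highest to lowest: N > Kr > Sb.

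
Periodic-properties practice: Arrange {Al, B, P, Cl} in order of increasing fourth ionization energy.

P < Cl < Al < B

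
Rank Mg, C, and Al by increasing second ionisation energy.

After 1 electron has been removed, what remains? Mg⁺ still has 1 valence electron; C⁺ still has 3 valence electrons; Al⁺ still has 2 valence electrons.
All are still removing valence electrons, so compare the +1 ions as you would atoms: IE_2 generally rises across a period (higher Z_eff) and falls down a group (larger shell), subject to the usual subshell exceptions.
Valence configurations: Mg⁺ [Ne]3s¹, C⁺ [He]2s²2p¹, Al⁺ [Ne]3s².
Tabulated IE_2 (kJ/mol): Mg 1451, C 2353, Al 1817.
Hence IE_2: Mg < Al < C.

Mg, Al, C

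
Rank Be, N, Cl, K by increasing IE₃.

The third ionization energy removes an electron from the +2 ion. For each element: Be²⁺ is the bare [He] core; N²⁺ still has 3 valence electrons; Cl²⁺ still has 5 valence electrons; K²⁺ is already 1 electron into the core.
Usually core removal costs more than valence removal, but here the competition is close: a tightly held n=2 valence electron can cost more to remove than an n=3 core electron, so the actual values have to decide it.
Valence configurations: N²⁺ [He]2s²2p¹, Cl²⁺ [Ne]3s²3p³.
Approximate IE_3 values (kJ/mol): Be 14849, N 4578, Cl 3822, K 4420.
Hence IE_3: Cl < K < N < Be.

Cl < K < N < Be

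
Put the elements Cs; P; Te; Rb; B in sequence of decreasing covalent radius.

Cs > Rb > Te > P > B

B is in period 2, group 13; P is in period 3, group 15; Rb is in period 5, group 1; Te is in period 5, group 16; Cs is in period 6, group 1.
Atomic radius shrinks across a period as nuclear charge pulls the same shell inward, and grows down a group as new shells are added.
Here both period and group differ, so the two effects have to be weighed against each other.
P > B: the two effects oppose for this pair; the down-group effect wins (111 vs 85 pm).
Te > P: period and group pull opposite ways; the down-group shift dominates (136 vs 111 pm).
Rb > Te: both are in period 5; the period trend gives Rb the larger value.
Cs > Rb: Cs sits below Rb in group 1, so the down-group effect alone puts Cs larger.
Approximate values (pm): B 85, P 111, Rb 210, Te 136, Cs 232.
So from largest to smallest: Cs > Rb > Te > P > B.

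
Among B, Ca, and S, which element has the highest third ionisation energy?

Ca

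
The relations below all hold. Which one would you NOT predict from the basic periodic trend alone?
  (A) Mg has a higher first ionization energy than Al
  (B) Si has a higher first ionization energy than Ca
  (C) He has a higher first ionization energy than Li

The general trend: first ionization energy increases across a period and decreases down a group.
(A) Mg (period 3, group 2) vs Al (period 3, group 13): the stated order contradicts the simple trend.
(B) Si (period 3, group 14) vs Ca (period 4, group 2): the stated order agrees with the simple trend.
(C) He (period 1, group 18) vs Li (period 2, group 1): the stated order agrees with the simple trend.
The exception is (A): Al's single 3p electron is easier to remove than one from Mg's filled 3s².

(A)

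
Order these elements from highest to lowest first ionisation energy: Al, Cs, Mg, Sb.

Sb, Mg, Al, Cs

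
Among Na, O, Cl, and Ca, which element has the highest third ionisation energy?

Na

Consider each +2 ion: Na²⁺ is already 1 electron into the core; O²⁺ still has 4 valence electrons; Cl²⁺ still has 5 valence electrons; Ca²⁺ is the bare [Ar] core.
Usually core removal costs more than valence removal, but here the competition is close: a tightly held n=2 valence electron can cost more to remove than an n=3 core electron, so the actual values have to decide it.
Valence configurations: O²⁺ [He]2s²2p², Cl²⁺ [Ne]3s²3p³.
Tabulated IE_3 (kJ/mol): Na 6910, O 5300, Cl 3822, Ca 4912.
Hence IE_3: Cl < Ca < O < Na.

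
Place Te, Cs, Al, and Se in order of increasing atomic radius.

Se < Al < Te < Cs

Al is in period 3, group 13; Se is in period 4, group 16; Te is in period 5, group 16; Cs is in period 6, group 1.
Across a period the added protons contract the valence shell; down a group each new principal shell makes the atom larger.
Here both period and group differ, so the two effects have to be weighed against each other.
Al > Se: period and group pull opposite ways; the across-period shift dominates (126 vs 116 pm).
Te > Al: period and group pull opposite ways; the down-group shift dominates (136 vs 126 pm).
Cs > Te: relative to Te, both the across-period and down-group shifts push Cs's atomic radius up.
Approximate values (pm): Al 126, Se 116, Te 136, Cs 232.
So from smallest to largest: Se < Al < Te < Cs.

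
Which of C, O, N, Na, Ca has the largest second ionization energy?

Na

After 1 electron has been removed, what remains? C⁺ still has 3 valence electrons; O⁺ still has 5 valence electrons; N⁺ still has 4 valence electrons; Na⁺ is the bare [Ne] core; Ca⁺ still has 1 valence electron.
Breaking into a closed-shell core is much more expensive than removing a leftover valence electron — Na has the largest IE_2 here.
Valence configurations: C⁺ [He]2s²2p¹, O⁺ [He]2s²2p³, N⁺ [He]2s²2p², Ca⁺ [Ar]4s¹.
The numbers (kJ/mol): C 2353, O 3388, N 2856, Na 4562, Ca 1145.
Putting it together, IE_2: Ca < C < N < O < Na.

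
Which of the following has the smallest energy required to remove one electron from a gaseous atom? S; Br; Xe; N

S

N is in period 2, group 15; S is in period 3, group 16; Br is in period 4, group 17; Xe is in period 5, group 18.
Across a period the outer electron is held more tightly (higher IE₁); down a group it sits in a higher shell, more shielded, and comes off more easily.
These sit on a diagonal, where the across-period and down-group effects partly cancel.
Br > S: the two effects oppose for this pair; the across-period effect wins (1140 vs 1000 kJ/mol).
Xe > Br: period and group pull opposite ways; the across-period shift dominates (1170 vs 1140 kJ/mol).
N > Xe: period and group pull opposite ways; the down-group shift dominates (1402 vs 1170 kJ/mol).
For reference (kJ/mol): N 1402, S 1000, Br 1140, Xe 1170.
The smallest energy required to remove one electron from a gaseous atom among these belongs to S.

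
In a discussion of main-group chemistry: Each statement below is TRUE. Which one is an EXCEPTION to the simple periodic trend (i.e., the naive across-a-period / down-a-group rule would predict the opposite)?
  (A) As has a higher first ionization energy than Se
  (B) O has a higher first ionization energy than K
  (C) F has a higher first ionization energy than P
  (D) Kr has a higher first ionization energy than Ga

(A)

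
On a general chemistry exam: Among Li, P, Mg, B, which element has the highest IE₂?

After 1 electron has been removed, what remains? Li⁺ is the bare [He] core; P⁺ still has 4 valence electrons; Mg⁺ still has 1 valence electron; B⁺ still has 2 valence electrons.
Pulling an electron out of a noble-gas core costs far more than removing a remaining valence electron, so Li sits at the high end of IE_2.
Valence configurations: P⁺ [Ne]3s²3p², Mg⁺ [Ne]3s¹, B⁺ [He]2s².
Tabulated IE_2 (kJ/mol): Li 7298, P 1907, Mg 1451, B 2427.
Putting it together, IE_2: Mg < P < B < Li.

Li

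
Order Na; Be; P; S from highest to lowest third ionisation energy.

Be > Na > S > P

Consider each +2 ion: Na²⁺ is already 1 electron into the core; Be²⁺ is the bare [He] core; P²⁺ still has 3 valence electrons; S²⁺ still has 4 valence electrons.
Core electrons are held far more tightly than valence electrons, so Na and Be top the IE_3 order.
Valence configurations: P²⁺ [Ne]3s²3p¹, S²⁺ [Ne]3s²3p².
Tabulated IE_3 (kJ/mol): Na 6910, Be 14849, P 2914, S 3357.
Overall IE_3 order: P < S < Na < Be.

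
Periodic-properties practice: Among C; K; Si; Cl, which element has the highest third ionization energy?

C

Consider each +2 ion: C²⁺ still has 2 valence electrons; K²⁺ is already 1 electron into the core; Si²⁺ still has 2 valence electrons; Cl²⁺ still has 5 valence electrons.
Usually core removal costs more than valence removal, but here the competition is close: a tightly held n=2 valence electron can cost more to remove than an n=3 core electron, so the actual values have to decide it.
Valence configurations: C²⁺ [He]2s², Si²⁺ [Ne]3s², Cl²⁺ [Ne]3s²3p³.
Tabulated IE_3 (kJ/mol): C 4620, K 4420, Si 3232, Cl 3822.
Hence IE_3: Si < Cl < K < C.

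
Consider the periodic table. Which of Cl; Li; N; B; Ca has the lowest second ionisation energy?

Consider each +1 ion: Cl⁺ still has 6 valence electrons; Li⁺ is the bare [He] core; N⁺ still has 4 valence electrons; B⁺ still has 2 valence electrons; Ca⁺ still has 1 valence electron.
Breaking into a closed-shell core is much more expensive than removing a leftover valence electron — Li has the largest IE_2 here.
Valence configurations: Cl⁺ [Ne]3s²3p⁴, N⁺ [He]2s²2p², B⁺ [He]2s², Ca⁺ [Ar]4s¹.
Approximate IE_2 values (kJ/mol): Cl 2298, Li 7298, N 2856, B 2427, Ca 1145.
Putting it together, IE_2: Ca < Cl < B < N < Li.

Ca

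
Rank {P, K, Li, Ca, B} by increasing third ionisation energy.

P < B < K < Ca < Li

IE_3 is the cost of taking one more electron from the +2 cation: P²⁺ still has 3 valence electrons; K²⁺ is already 1 electron into the core; Li²⁺ is already 1 electron into the core; Ca²⁺ is the bare [Ar] core; B²⁺ still has 1 valence electron.
Core electrons are held far more tightly than valence electrons, so K, Ca and Li top the IE_3 order.
Valence configurations: P²⁺ [Ne]3s²3p¹, B²⁺ [He]2s¹.
Tabulated IE_3 (kJ/mol): P 2914, K 4420, Li 11815, Ca 4912, B 3660.
Overall IE_3 order: P < B < K < Ca < Li.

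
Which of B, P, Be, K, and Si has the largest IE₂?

Consider each +1 ion: B⁺ still has 2 valence electrons; P⁺ still has 4 valence electrons; Be⁺ still has 1 valence electron; K⁺ is the bare [Ar] core; Si⁺ still has 3 valence electrons.
Breaking into a closed-shell core is much more expensive than removing a leftover valence electron — K has the largest IE_2 here.
Valence configurations: B⁺ [He]2s², P⁺ [Ne]3s²3p², Be⁺ [He]2s¹, Si⁺ [Ne]3s²3p¹.
The numbers (kJ/mol): B 2427, P 1907, Be 1757, K 3052, Si 1577.
Hence IE_2: Si < Be < P < B < K.

K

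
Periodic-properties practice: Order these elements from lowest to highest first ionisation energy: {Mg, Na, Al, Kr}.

Na < Al < Mg < Kr

Na is in period 3, group 1; Mg is in period 3, group 2; Al is in period 3, group 13; Kr is in period 4, group 18.
Removing the outermost electron gets harder across a period and easier down a group.
Here both period and group differ, so the two effects have to be weighed against each other.
Al > Na: Al lies to the right of Na in period 3, so the across-period effect alone puts Al higher.
Mg > Al: this pair runs against the simple trend — see the exception note.
Kr > Mg: the two effects oppose for this pair; the across-period effect wins (1351 vs 738 kJ/mol).
Note the exception: Mg has a higher first ionization energy than Al, contrary to the simple trend — Al's single 3p electron is easier to remove than one from Mg's filled 3s².
Approximate values (kJ/mol): Na 496, Mg 738, Al 578, Kr 1351.
So from lowest to highest: Na < Al < Mg < Kr.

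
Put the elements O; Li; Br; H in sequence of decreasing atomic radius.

Atomic radius shrinks across a period as nuclear charge pulls the same shell inward, and grows down a group as new shells are added.
Here both period and group differ, so the two effects have to be weighed against each other.
O > H: period and group pull opposite ways; the down-group shift dominates (63 vs 32 pm).
Br > O: the two effects oppose for this pair; the down-group effect wins (114 vs 63 pm).
Li > Br: the two effects oppose for this pair; the across-period effect wins (133 vs 114 pm).
For reference (pm): H 32, Li 133, O 63, Br 114.
So from largest to smallest: Li > Br > O > H.

Li > Br > O > H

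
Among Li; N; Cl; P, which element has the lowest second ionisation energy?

P

After 1 electron has been removed, what remains? Li⁺ is the bare [He] core; N⁺ still has 4 valence electrons; Cl⁺ still has 6 valence electrons; P⁺ still has 4 valence electrons.
Breaking into a closed-shell core is much more expensive than removing a leftover valence electron — Li has the largest IE_2 here.
Valence configurations: N⁺ [He]2s²2p², Cl⁺ [Ne]3s²3p⁴, P⁺ [Ne]3s²3p².
Approximate IE_2 values (kJ/mol): Li 7298, N 2856, Cl 2298, P 1907.
Putting it together, IE_2: P < Cl < N < Li.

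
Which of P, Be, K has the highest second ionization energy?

IE_2 is the cost of taking one more electron from the +1 cation: P⁺ still has 4 valence electrons; Be⁺ still has 1 valence electron; K⁺ is the bare [Ar] core.
Pulling an electron out of a noble-gas core costs far more than removing a remaining valence electron, so K sits at the high end of IE_2.
Valence configurations: P⁺ [Ne]3s²3p², Be⁺ [He]2s¹.
Approximate IE_2 values (kJ/mol): P 1907, Be 1757, K 3052.
So the second ionization energies run Be < P < K.

K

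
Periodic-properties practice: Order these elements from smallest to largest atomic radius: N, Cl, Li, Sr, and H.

H < N < Cl < Li < Sr

H is in period 1, group 1; Li is in period 2, group 1; N is in period 2, group 15; Cl is in period 3, group 17; Sr is in period 5, group 2.
Across a period the added protons contract the valence shell; down a group each new principal shell makes the atom larger.
These span different periods and groups, so the two trends combine.
N > H: the two effects oppose for this pair; the down-group effect wins (71 vs 32 pm).
Cl > N: period and group pull opposite ways; the down-group shift dominates (99 vs 71 pm).
Li > Cl: period and group pull opposite ways; the across-period shift dominates (133 vs 99 pm).
Sr > Li: period and group pull opposite ways; the down-group shift dominates (185 vs 133 pm).
Tabulated atomic radius (pm): H 32, Li 133, N 71, Cl 99, Sr 185.
So from smallest to largest: H < N < Cl < Li < Sr.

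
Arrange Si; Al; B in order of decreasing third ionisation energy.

IE_3 is the cost of taking one more electron from the +2 cation: Si²⁺ still has 2 valence electrons; Al²⁺ still has 1 valence electron; B²⁺ still has 1 valence electron.
All are still removing valence electrons, so compare the +2 ions as you would atoms: IE_3 generally rises across a period (higher Z_eff) and falls down a group (larger shell), subject to the usual subshell exceptions.
Valence configurations: Si²⁺ [Ne]3s², Al²⁺ [Ne]3s¹, B²⁺ [He]2s¹.
Tabulated IE_3 (kJ/mol): Si 3232, Al 2745, B 3660.
Putting it together, IE_3: Al < Si < B.

B, Si, Al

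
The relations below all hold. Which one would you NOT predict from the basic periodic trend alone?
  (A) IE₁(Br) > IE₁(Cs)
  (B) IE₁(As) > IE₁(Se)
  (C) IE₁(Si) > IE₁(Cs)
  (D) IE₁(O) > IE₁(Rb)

The general trend: first ionization energy increases across a period and decreases down a group.
(A) Br (period 4, group 17) vs Cs (period 6, group 1): the stated order agrees with the simple trend.
(B) As (period 4, group 15) vs Se (period 4, group 16): the stated order contradicts the simple trend.
(C) Si (period 3, group 14) vs Cs (period 6, group 1): the stated order agrees with the simple trend.
(D) O (period 2, group 16) vs Rb (period 5, group 1): the stated order agrees with the simple trend.
The exception is (B): Se (4p⁴) ionizes more easily than half-filled As (4p³).

(B)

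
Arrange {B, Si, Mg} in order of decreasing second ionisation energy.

B > Si > Mg

After 1 electron has been removed, what remains? B⁺ still has 2 valence electrons; Si⁺ still has 3 valence electrons; Mg⁺ still has 1 valence electron.
All are still removing valence electrons, so compare the +1 ions as you would atoms: IE_2 generally rises across a period (higher Z_eff) and falls down a group (larger shell), subject to the usual subshell exceptions.
Valence configurations: B⁺ [He]2s², Si⁺ [Ne]3s²3p¹, Mg⁺ [Ne]3s¹.
Approximate IE_2 values (kJ/mol): B 2427, Si 1577, Mg 1451.
Hence IE_2: Mg < Si < B.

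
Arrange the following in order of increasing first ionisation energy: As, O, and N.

N is in period 2, group 15; O is in period 2, group 16; As is in period 4, group 15.
Removing the outermost electron gets harder across a period and easier down a group.
Neither a single period nor a single group — weigh both effects.
O > As: both effects reinforce here, so O is clearly the higher of the two.
N > O: this pair runs against the simple trend — see the exception note.
Note the exception: N has a higher first ionization energy than O, contrary to the simple trend — pairing an electron in O's 2p⁴ costs repulsion energy, so O ionizes more easily than half-filled N (2p³).
For reference (kJ/mol): N 1402, O 1314, As 947.
So from lowest to highest: As < O < N.

As, O, N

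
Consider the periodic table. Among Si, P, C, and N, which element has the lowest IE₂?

Si

After 1 electron has been removed, what remains? Si⁺ still has 3 valence electrons; P⁺ still has 4 valence electrons; C⁺ still has 3 valence electrons; N⁺ still has 4 valence electrons.
All are still removing valence electrons, so compare the +1 ions as you would atoms: IE_2 generally rises across a period (higher Z_eff) and falls down a group (larger shell), subject to the usual subshell exceptions.
Valence configurations: Si⁺ [Ne]3s²3p¹, P⁺ [Ne]3s²3p², C⁺ [He]2s²2p¹, N⁺ [He]2s²2p².
The numbers (kJ/mol): Si 1577, P 1907, C 2353, N 2856.
Hence IE_2: Si < P < C < N.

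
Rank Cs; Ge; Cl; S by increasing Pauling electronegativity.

Atoms toward the upper right of the periodic table pull bonding electrons most strongly.
Here both period and group differ, so the two effects have to be weighed against each other.
Ge > Cs: both effects reinforce here, so Ge is clearly the higher of the two.
S > Ge: relative to Ge, both the across-period and down-group shifts push S's electronegativity up.
Cl > S: both are in period 3; the period trend gives Cl the larger value.
Approximate values (Pauling): S 2.58, Cl 3.16, Ge 2.01, Cs 0.79.
So from lowest to highest: Cs < Ge < S < Cl.

Cs < Ge < S < Cl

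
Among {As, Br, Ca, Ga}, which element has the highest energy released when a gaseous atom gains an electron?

Adding an electron releases more energy for atoms nearer the top right (short of the noble gases).
All lie in period 4, so electron affinity increases left to right.
The highest energy released when a gaseous atom gains an electron among these belongs to Br.

Br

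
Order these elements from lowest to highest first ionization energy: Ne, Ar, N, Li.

Li < N < Ar < Ne

Across a period the outer electron is held more tightly (higher IE₁); down a group it sits in a higher shell, more shielded, and comes off more easily.
Neither a single period nor a single group — weigh both effects.
N > Li: both are in period 2; the period trend gives N the larger value.
Ar > N: period and group pull opposite ways; the across-period shift dominates (1521 vs 1402 kJ/mol).
Ne > Ar: Ne sits above Ar in group 18, so the down-group effect alone puts Ne higher.
Tabulated first ionization energy (kJ/mol): Li 520, N 1402, Ne 2081, Ar 1521.
So from lowest to highest: Li < N < Ar < Ne.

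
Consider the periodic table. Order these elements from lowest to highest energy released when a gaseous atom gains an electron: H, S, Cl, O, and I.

H is in period 1, group 1; O is in period 2, group 16; S is in period 3, group 16; Cl is in period 3, group 17; I is in period 5, group 17.
EA tends to increase across a period and decrease down a group, though the pattern is less regular than for IE or radius.
Neither a single period nor a single group — weigh both effects.
O > H: period and group pull opposite ways; the across-period shift dominates (141 vs 73 kJ/mol).
S > O: this pair runs against the simple trend — see the exception note.
I > S: period and group pull opposite ways; the across-period shift dominates (295 vs 200 kJ/mol).
Cl > I: Cl sits above I in group 17, so the down-group effect alone puts Cl higher.
Note the exception: S has a higher electron affinity than O, contrary to the simple trend — the compact 2p subshell of O repels the added electron more than S's larger 3p does.
Approximate values (kJ/mol): H 73, O 141, S 200, Cl 349, I 295.
So from lowest to highest: H < O < S < I < Cl.

H < O < S < I < Cl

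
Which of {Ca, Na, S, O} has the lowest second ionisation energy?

After 1 electron has been removed, what remains? Ca⁺ still has 1 valence electron; Na⁺ is the bare [Ne] core; S⁺ still has 5 valence electrons; O⁺ still has 5 valence electrons.
Pulling an electron out of a noble-gas core costs far more than removing a remaining valence electron, so Na sits at the high end of IE_2.
Valence configurations: Ca⁺ [Ar]4s¹, S⁺ [Ne]3s²3p³, O⁺ [He]2s²2p³.
Approximate IE_2 values (kJ/mol): Ca 1145, Na 4562, S 2252, O 3388.
Overall IE_2 order: Ca < S < O < Na.

Ca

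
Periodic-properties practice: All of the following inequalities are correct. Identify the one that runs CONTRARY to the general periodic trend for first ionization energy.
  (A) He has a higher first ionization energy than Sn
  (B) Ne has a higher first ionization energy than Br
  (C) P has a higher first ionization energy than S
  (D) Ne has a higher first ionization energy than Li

The general trend: first ionization energy increases across a period and decreases down a group.
(A) He (period 1, group 18) vs Sn (period 5, group 14): the stated order agrees with the simple trend.
(B) Ne (period 2, group 18) vs Br (period 4, group 17): the stated order agrees with the simple trend.
(C) P (period 3, group 15) vs S (period 3, group 16): the stated order contradicts the simple trend.
(D) Ne (period 2, group 18) vs Li (period 2, group 1): the stated order agrees with the simple trend.
The exception is (C): S (3p⁴) ionizes more easily than half-filled P (3p³) because the paired 3p electron in S is pushed out by e⁻–e⁻ repulsion.

(C)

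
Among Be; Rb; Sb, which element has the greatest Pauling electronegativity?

Smaller atoms with higher effective nuclear charge are more electronegative.
Neither a single period nor a single group — weigh both effects.
Be > Rb: both effects reinforce here, so Be is clearly the higher of the two.
Sb > Be: the two effects oppose for this pair; the across-period effect wins (2.05 vs 1.57).
For reference (Pauling): Be 1.57, Rb 0.82, Sb 2.05.
The greatest Pauling electronegativity among these belongs to Sb.

Sb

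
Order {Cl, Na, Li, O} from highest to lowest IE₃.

Li > Na > O > Cl

IE_3 is the cost of taking one more electron from the +2 cation: Cl²⁺ still has 5 valence electrons; Na²⁺ is already 1 electron into the core; Li²⁺ is already 1 electron into the core; O²⁺ still has 4 valence electrons.
Pulling an electron out of a noble-gas core costs far more than removing a remaining valence electron, so Na and Li sit at the high end of IE_3.
Valence configurations: Cl²⁺ [Ne]3s²3p³, O²⁺ [He]2s²2p².
Approximate IE_3 values (kJ/mol): Cl 3822, Na 6910, Li 11815, O 5300.
Overall IE_3 order: Cl < O < Na < Li.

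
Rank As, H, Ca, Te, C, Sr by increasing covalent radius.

Radius decreases left→right (rising Z_eff, same n) and increases top→bottom (higher n).
Neither a single period nor a single group — weigh both effects.
C > H: period and group pull opposite ways; the down-group shift dominates (75 vs 32 pm).
As > C: the two effects oppose for this pair; the down-group effect wins (121 vs 75 pm).
Te > As: the two effects oppose for this pair; the down-group effect wins (136 vs 121 pm).
Ca > Te: the two effects oppose for this pair; the across-period effect wins (171 vs 136 pm).
Sr > Ca: Sr sits below Ca in group 2, so the down-group effect alone puts Sr larger.
Tabulated atomic radius (pm): H 32, C 75, Ca 171, As 121, Sr 185, Te 136.
So from smallest to largest: H < C < As < Te < Ca < Sr.

H, C, As, Te, Ca, Sr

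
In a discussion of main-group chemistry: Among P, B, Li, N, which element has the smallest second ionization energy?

P

IE_2 is the cost of taking one more electron from the +1 cation: P⁺ still has 4 valence electrons; B⁺ still has 2 valence electrons; Li⁺ is the bare [He] core; N⁺ still has 4 valence electrons.
Core electrons are held far more tightly than valence electrons, so Li tops the IE_2 order.
Valence configurations: P⁺ [Ne]3s²3p², B⁺ [He]2s², N⁺ [He]2s²2p².
Tabulated IE_2 (kJ/mol): P 1907, B 2427, Li 7298, N 2856.
So the second ionization energies run P < B < N < Li.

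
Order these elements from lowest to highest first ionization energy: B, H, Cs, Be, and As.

Cs, B, Be, As, H

Removing the outermost electron gets harder across a period and easier down a group.
These span different periods and groups, so the two trends combine.
B > Cs: relative to Cs, both the across-period and down-group shifts push B's first ionization energy up.
Be > B: this pair runs against the simple trend — see the exception note.
As > Be: the two effects oppose for this pair; the across-period effect wins (947 vs 900 kJ/mol).
H > As: the two effects oppose for this pair; the down-group effect wins (1312 vs 947 kJ/mol).
Note the exception: Be has a higher first ionization energy than B, contrary to the simple trend — removing B's lone 2p electron is easier than breaking Be's filled 2s².
Tabulated first ionization energy (kJ/mol): H 1312, Be 900, B 801, As 947, Cs 376.
So from lowest to highest: Cs < B < Be < As < H.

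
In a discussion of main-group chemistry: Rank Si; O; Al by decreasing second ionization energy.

O > Al > Si

After 1 electron has been removed, what remains? Si⁺ still has 3 valence electrons; O⁺ still has 5 valence electrons; Al⁺ still has 2 valence electrons.
All are still removing valence electrons, so compare the +1 ions as you would atoms: IE_2 generally rises across a period (higher Z_eff) and falls down a group (larger shell), subject to the usual subshell exceptions.
Valence configurations: Si⁺ [Ne]3s²3p¹, O⁺ [He]2s²2p³, Al⁺ [Ne]3s².
Si⁺ loses a lone 3p electron whereas Al⁺ must break into a filled 3s² pair, so IE_2(Al) > IE_2(Si) even though Si has the higher nuclear charge.
Tabulated IE_2 (kJ/mol): Si 1577, O 3388, Al 1817.
Overall IE_2 order: Si < Al < O.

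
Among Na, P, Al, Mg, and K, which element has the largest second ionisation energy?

Na

After 1 electron has been removed, what remains? Na⁺ is the bare [Ne] core; P⁺ still has 4 valence electrons; Al⁺ still has 2 valence electrons; Mg⁺ still has 1 valence electron; K⁺ is the bare [Ar] core.
Pulling an electron out of a noble-gas core costs far more than removing a remaining valence electron, so K and Na sit at the high end of IE_2.
Valence configurations: P⁺ [Ne]3s²3p², Al⁺ [Ne]3s², Mg⁺ [Ne]3s¹.
Tabulated IE_2 (kJ/mol): Na 4562, P 1907, Al 1817, Mg 1451, K 3052.
So the second ionization energies run Mg < Al < P < K < Na.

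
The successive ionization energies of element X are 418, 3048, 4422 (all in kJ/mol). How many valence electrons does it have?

1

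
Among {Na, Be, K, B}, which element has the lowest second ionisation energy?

The second ionization energy removes an electron from the +1 ion. For each element: Na⁺ is the bare [Ne] core; Be⁺ still has 1 valence electron; K⁺ is the bare [Ar] core; B⁺ still has 2 valence electrons.
Breaking into a closed-shell core is much more expensive than removing a leftover valence electron — K and Na have the largest IE_2 here.
Valence configurations: Be⁺ [He]2s¹, B⁺ [He]2s².
Approximate IE_2 values (kJ/mol): Na 4562, Be 1757, K 3052, B 2427.
Putting it together, IE_2: Be < B < K < Na.

Be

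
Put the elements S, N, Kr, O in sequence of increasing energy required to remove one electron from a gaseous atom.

N is in period 2, group 15; O is in period 2, group 16; S is in period 3, group 16; Kr is in period 4, group 18.
Across a period the outer electron is held more tightly (higher IE₁); down a group it sits in a higher shell, more shielded, and comes off more easily.
Neither a single period nor a single group — weigh both effects.
O > S: they share group 16; the group trend gives O the larger value.
Kr > O: period and group pull opposite ways; the across-period shift dominates (1351 vs 1314 kJ/mol).
N > Kr: the two effects oppose for this pair; the down-group effect wins (1402 vs 1351 kJ/mol).
Note the exception: N has a higher first ionization energy than O, contrary to the simple trend — pairing an electron in O's 2p⁴ costs repulsion energy, so O ionizes more easily than half-filled N (2p³).
For reference (kJ/mol): N 1402, O 1314, S 1000, Kr 1351.
So from lowest to highest: S < O < Kr < N.

S < O < Kr < N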